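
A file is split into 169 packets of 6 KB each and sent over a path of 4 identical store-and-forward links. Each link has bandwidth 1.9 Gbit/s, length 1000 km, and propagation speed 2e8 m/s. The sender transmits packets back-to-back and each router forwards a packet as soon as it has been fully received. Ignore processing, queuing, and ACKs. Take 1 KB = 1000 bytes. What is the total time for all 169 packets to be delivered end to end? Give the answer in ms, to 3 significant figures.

Per-hop transmission t_tx = L/R = 48000/1900000000 = 0.0252632 ms.
Per-hop propagation t_prop = 1000000/200000000 = 5 ms.
Pipeline fill: first packet needs 4·t_tx to clear all hops; remaining 168 packets each add one t_tx.
Total = (4+169-1)·t_tx + 4·t_prop = 172·0.0252632 + 4·5 = 24.3 ms.

24.3 ms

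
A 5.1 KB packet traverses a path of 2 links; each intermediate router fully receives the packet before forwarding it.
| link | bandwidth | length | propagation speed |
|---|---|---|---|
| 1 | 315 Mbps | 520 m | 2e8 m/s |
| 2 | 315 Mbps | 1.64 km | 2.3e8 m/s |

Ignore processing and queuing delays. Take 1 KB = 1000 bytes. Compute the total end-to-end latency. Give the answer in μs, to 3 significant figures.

269 μs

L = 40800 bits.
Transmission delay per hop = L/R = 40800/315000000 = 129.524 μs; 2 hops → 259.048 μs.
Propagation delays (d/s per hop): 2.6, 7.13043 μs; sum = 9.73043 μs.
End-to-end = 269 μs.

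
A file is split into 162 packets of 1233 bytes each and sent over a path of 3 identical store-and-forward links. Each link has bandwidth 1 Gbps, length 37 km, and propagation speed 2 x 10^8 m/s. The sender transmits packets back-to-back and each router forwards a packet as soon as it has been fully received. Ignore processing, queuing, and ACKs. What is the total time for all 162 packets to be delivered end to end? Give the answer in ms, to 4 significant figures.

Per-hop transmission t_tx = L/R = 9864/1000000000 = 0.009864 ms.
Per-hop propagation t_prop = 37000/200000000 = 0.185 ms.
Pipeline fill: first packet needs 3·t_tx to clear all hops; remaining 161 packets each add one t_tx.
Total = (3+162-1)·t_tx + 3·t_prop = 164·0.009864 + 3·0.185 = 2.173 ms.

2.173 ms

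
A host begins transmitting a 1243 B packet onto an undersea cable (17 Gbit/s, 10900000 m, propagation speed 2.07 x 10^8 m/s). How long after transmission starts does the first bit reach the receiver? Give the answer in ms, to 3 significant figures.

First bit experiences only propagation delay: d/s = 10900000/2.07e+08 = 52.7 ms.

52.7 ms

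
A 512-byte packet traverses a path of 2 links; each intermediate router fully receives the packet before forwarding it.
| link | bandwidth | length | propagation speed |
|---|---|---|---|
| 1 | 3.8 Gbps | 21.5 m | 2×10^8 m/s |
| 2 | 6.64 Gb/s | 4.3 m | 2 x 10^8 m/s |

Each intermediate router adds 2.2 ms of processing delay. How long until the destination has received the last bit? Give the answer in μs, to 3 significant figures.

L = 512 × 8 = 4096 bits.
Transmission delays (L/R per hop): 1.07789, 0.616867 μs; sum = 1.69476 μs.
Propagation delays (d/s per hop): 0.1075, 0.0215 μs; sum = 0.129 μs.
Processing at 1 router(s): 1 × 2.2 ms = 2200 μs.
End-to-end = 2200 μs.

2200 μs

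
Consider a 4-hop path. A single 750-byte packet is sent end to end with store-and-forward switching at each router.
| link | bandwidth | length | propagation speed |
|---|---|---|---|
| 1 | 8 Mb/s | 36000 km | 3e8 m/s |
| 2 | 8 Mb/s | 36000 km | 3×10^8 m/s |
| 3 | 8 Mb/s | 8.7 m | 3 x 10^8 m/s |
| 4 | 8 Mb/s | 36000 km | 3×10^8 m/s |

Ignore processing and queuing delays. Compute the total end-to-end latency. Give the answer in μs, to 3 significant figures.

L = 750 × 8 = 6000 bits.
Transmission delay per hop = L/R = 6000/8000000 = 750 μs; 4 hops → 3000 μs.
Propagation delays (d/s per hop): 120000, 120000, 0.029, 120000 μs; sum = 360000 μs.
End-to-end = 363000 μs.

363000 μs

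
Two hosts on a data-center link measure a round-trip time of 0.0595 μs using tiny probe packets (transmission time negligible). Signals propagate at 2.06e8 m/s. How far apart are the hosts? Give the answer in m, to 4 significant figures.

One-way propagation = RTT/2 = 0.02975 μs.
d = s × t = 206000000 × 2.975e-08 = 6.129 m.

6.129 m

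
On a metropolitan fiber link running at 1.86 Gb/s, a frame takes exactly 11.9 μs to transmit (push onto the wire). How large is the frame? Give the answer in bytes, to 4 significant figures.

2767 bytes

L = R × t_tx = 1860000000 b/s × 1.19e-05 s = 22134 bits.
In bytes: 22134 / 8 = 2767 bytes.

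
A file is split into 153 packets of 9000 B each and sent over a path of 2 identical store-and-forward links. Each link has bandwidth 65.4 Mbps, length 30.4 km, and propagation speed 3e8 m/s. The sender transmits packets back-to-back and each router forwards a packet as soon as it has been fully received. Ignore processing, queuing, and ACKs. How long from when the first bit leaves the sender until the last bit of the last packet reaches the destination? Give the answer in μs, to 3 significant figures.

Per-hop transmission t_tx = L/R = 72000/6.54e+07 = 1100.92 μs.
Per-hop propagation t_prop = 30400/300000000 = 101.333 μs.
Pipeline fill: first packet needs 2·t_tx to clear all hops; remaining 152 packets each add one t_tx.
Total = (2+153-1)·t_tx + 2·t_prop = 154·1100.92 + 2·101.333 = 170000 μs.

170000 μs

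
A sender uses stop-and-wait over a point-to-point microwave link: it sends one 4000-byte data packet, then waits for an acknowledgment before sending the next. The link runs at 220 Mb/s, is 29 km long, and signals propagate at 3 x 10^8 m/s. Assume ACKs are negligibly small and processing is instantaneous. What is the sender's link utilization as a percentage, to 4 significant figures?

t_tx = L/R = 32000/220000000 = 0.000145455 s.
t_prop = 29000/300000000 = 9.66667e-05 s; RTT = 0.000193333 s.
Cycle = t_tx + RTT = 0.000338788 s.
Utilization = t_tx / cycle = 0.000145455/0.000338788 = 42.93 %.

42.93 %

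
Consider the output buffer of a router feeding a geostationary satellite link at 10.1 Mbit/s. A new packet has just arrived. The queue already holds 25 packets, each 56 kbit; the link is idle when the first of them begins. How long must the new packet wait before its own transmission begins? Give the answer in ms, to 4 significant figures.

Each queued packet: L/R = 56000/10100000 = 5.54455 ms.
25 queued → 138.614 ms.
Queuing delay = 138.6 ms.

138.6 ms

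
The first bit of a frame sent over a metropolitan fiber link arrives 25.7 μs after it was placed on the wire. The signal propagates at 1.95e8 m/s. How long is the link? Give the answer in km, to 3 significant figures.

d = s × t_prop = 195000000 × 2.57e-05 = 5.01 km.

5.01 km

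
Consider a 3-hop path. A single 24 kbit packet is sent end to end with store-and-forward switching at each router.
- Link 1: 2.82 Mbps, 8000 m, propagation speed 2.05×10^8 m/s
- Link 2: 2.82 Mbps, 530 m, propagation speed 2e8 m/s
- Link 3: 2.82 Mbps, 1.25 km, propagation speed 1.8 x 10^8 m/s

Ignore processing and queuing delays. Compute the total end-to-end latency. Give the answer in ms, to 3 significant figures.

25.6 ms

L = 24000 bits.
Transmission delay per hop = L/R = 24000/2820000 = 8.51064 ms; 3 hops → 25.5319 ms.
Propagation delays (d/s per hop): 0.0390244, 0.00265, 0.00694444 ms; sum = 0.0486188 ms.
End-to-end = 25.6 ms.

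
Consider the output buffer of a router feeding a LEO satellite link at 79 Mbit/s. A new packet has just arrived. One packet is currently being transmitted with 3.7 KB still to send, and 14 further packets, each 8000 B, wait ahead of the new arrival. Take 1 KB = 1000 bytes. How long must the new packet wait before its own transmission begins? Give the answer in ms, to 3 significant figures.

Each queued packet: L/R = 64000/79000000 = 0.810127 ms.
14 queued → 11.3418 ms.
Plus remaining 29600 bits of current packet: 0.374684 ms.
Queuing delay = 11.7 ms.

11.7 ms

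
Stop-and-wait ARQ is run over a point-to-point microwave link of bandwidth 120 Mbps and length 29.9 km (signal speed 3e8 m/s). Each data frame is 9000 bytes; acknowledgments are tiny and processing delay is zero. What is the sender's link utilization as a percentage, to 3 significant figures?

t_tx = L/R = 72000/120000000 = 0.0006 s.
t_prop = 29900/300000000 = 9.96667e-05 s; RTT = 0.000199333 s.
Cycle = t_tx + RTT = 0.000799333 s.
Utilization = t_tx / cycle = 0.0006/0.000799333 = 75.1 %.

75.1 %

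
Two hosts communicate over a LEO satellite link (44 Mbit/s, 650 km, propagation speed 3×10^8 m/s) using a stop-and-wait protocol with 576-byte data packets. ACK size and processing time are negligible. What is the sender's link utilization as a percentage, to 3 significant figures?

2.36 %

t_tx = L/R = 4608/44000000 = 0.000104727 s.
t_prop = 650000/300000000 = 0.00216667 s; RTT = 0.00433333 s.
Cycle = t_tx + RTT = 0.00443806 s.
Utilization = t_tx / cycle = 0.000104727/0.00443806 = 2.36 %.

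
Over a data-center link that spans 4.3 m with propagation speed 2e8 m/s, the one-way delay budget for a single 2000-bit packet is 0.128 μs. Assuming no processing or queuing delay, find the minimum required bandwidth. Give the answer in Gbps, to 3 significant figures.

Propagation delay = 4.3 / 200000000 = 0.0215 μs.
Transmission budget = 0.128 − 0.0215 = 0.1065 μs.
R ≥ L / t_tx = 2000 bits / 1.065e-07 s = 18.8 Gbps.

18.8 Gbps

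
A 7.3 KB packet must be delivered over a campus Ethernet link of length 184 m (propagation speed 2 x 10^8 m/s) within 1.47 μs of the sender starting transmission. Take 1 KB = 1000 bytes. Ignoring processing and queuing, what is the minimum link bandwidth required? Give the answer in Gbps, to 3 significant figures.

106 Gbps

L = 58400 bits.
Propagation delay = 184 / 200000000 = 0.92 μs.
Transmission budget = 1.47 − 0.92 = 0.55 μs.
R ≥ L / t_tx = 58400 bits / 5.5e-07 s = 106 Gbps.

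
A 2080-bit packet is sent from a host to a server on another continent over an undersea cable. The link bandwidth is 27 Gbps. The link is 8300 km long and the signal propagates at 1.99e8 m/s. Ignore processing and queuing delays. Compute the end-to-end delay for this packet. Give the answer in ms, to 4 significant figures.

Transmission delay = L/R = 2080 / 27000000000 = 7.7037e-05 ms.
Propagation delay = d/s = 8300000 m / 199000000 m/s = 41.7085 ms.
Total = 41.71 ms.

41.71 ms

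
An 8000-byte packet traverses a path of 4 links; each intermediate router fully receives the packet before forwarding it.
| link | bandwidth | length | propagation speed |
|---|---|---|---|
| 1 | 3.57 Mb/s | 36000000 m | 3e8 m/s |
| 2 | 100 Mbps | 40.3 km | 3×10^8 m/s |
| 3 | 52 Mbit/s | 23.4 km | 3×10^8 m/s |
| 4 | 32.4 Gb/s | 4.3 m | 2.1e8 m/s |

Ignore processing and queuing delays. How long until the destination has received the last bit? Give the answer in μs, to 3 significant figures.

140000 μs

L = 8000 × 8 = 64000 bits.
Transmission delays (L/R per hop): 17927.2, 640, 1230.77, 1.97531 μs; sum = 19799.9 μs.
Propagation delays (d/s per hop): 120000, 134.333, 78, 0.0204762 μs; sum = 120212 μs.
End-to-end = 140000 μs.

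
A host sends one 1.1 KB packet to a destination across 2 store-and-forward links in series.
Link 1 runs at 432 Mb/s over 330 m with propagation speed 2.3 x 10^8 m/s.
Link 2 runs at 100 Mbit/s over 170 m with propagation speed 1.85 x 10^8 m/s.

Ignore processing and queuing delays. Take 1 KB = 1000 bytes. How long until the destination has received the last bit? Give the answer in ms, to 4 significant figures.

L = 8800 bits.
Transmission delays (L/R per hop): 0.0203704, 0.088 ms; sum = 0.10837 ms.
Propagation delays (d/s per hop): 0.00143478, 0.000918919 ms; sum = 0.0023537 ms.
End-to-end = 0.1107 ms.

0.1107 ms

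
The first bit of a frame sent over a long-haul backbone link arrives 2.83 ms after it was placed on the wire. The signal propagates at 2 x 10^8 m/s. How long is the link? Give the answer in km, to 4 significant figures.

d = s × t_prop = 200000000 × 0.00283 = 566.0 km.

566.0 km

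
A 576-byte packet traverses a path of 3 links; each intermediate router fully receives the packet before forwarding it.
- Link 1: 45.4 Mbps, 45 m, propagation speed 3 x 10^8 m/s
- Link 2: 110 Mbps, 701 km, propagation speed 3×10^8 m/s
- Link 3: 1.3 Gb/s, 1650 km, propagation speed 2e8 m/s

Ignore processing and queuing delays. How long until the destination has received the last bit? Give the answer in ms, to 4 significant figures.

10.73 ms

L = 576 × 8 = 4608 bits.
Transmission delays (L/R per hop): 0.101498, 0.0418909, 0.00354462 ms; sum = 0.146933 ms.
Propagation delays (d/s per hop): 0.00015, 2.33667, 8.25 ms; sum = 10.5868 ms.
End-to-end = 10.73 ms.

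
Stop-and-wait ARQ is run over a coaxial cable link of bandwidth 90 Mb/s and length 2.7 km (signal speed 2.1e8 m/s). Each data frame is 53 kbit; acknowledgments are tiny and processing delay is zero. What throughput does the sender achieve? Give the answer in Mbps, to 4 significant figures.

86.23 Mbps

t_tx = L/R = 53000/90000000 = 0.000588889 s.
t_prop = 2700/210000000 = 1.28571e-05 s; RTT = 2.57143e-05 s.
Cycle = t_tx + RTT = 0.000614603 s.
Throughput = L / cycle = 53000 / 0.000614603 = 86.23 Mbps.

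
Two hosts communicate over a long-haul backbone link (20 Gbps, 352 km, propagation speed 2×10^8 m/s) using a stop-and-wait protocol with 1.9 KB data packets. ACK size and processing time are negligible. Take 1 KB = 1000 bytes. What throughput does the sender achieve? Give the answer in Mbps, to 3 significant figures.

t_tx = L/R = 15200/20000000000 = 7.6e-07 s.
t_prop = 352000/200000000 = 0.00176 s; RTT = 0.00352 s.
Cycle = t_tx + RTT = 0.00352076 s.
Throughput = L / cycle = 15200 / 0.00352076 = 4.32 Mbps.

4.32 Mbps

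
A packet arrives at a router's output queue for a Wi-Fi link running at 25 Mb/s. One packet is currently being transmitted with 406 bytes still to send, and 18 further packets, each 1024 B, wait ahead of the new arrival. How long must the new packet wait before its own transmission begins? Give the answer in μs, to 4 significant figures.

6028 μs

Each queued packet: L/R = 8192/25000000 = 327.68 μs.
18 queued → 5898.24 μs.
Plus remaining 3248 bits of current packet: 129.92 μs.
Queuing delay = 6028 μs.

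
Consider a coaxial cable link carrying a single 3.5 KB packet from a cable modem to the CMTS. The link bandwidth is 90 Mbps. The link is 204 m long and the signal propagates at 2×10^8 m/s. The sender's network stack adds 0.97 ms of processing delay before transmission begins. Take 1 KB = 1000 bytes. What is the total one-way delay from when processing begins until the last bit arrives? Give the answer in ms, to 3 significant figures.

L = 28000 bits.
Transmission delay = L/R = 28000 / 90000000 = 0.311111 ms.
Propagation delay = d/s = 204 m / 200000000 m/s = 0.00102 ms.
Plus processing delay 0.97 ms = 0.97 ms.
Total = 1.28 ms.

1.28 ms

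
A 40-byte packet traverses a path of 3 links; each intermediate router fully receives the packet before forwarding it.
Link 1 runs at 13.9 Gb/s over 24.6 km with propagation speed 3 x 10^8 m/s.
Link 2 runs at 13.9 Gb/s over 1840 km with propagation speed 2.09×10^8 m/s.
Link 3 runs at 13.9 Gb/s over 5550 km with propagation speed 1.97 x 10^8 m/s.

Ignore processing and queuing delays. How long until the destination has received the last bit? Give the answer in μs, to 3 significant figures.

37100 μs

L = 40 × 8 = 320 bits.
Transmission delay per hop = L/R = 320/13900000000 = 0.0230216 μs; 3 hops → 0.0690647 μs.
Propagation delays (d/s per hop): 82, 8803.83, 28172.6 μs; sum = 37058.4 μs.
End-to-end = 37100 μs.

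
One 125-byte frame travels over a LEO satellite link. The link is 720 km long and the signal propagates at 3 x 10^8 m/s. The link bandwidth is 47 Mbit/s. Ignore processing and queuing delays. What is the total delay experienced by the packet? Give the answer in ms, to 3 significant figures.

L = 125 × 8 = 1000 bits.
Transmission delay = L/R = 1000 / 47000000 = 0.0212766 ms.
Propagation delay = d/s = 720000 m / 300000000 m/s = 2.4 ms.
Total = 2.42 ms.

2.42 ms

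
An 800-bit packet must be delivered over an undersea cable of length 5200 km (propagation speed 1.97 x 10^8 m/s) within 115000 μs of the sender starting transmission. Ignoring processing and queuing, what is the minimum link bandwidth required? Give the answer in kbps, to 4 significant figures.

9.029 kbps

Propagation delay = 5200000 / 197000000 = 26395.9 μs.
Transmission budget = 115000 − 26395.9 = 88604.1 μs.
R ≥ L / t_tx = 800 bits / 0.0886041 s = 9.029 kbps.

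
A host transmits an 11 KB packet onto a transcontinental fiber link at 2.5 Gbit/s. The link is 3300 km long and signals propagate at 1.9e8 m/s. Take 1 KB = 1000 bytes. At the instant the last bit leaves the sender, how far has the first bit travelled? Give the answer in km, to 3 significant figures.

t_tx = L/R = 88000/2500000000 = 3.52e-05 s.
Distance = s × t_tx = 190000000 × 3.52e-05 = 6.69 km.

6.69 km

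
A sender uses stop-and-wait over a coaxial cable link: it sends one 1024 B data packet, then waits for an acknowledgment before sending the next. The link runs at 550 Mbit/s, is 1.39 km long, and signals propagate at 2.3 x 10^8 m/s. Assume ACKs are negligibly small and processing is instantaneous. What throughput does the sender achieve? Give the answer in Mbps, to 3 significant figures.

304 Mbps

t_tx = L/R = 8192/550000000 = 1.48945e-05 s.
t_prop = 1390/2.3e+08 = 6.04348e-06 s; RTT = 1.2087e-05 s.
Cycle = t_tx + RTT = 2.69815e-05 s.
Throughput = L / cycle = 8192 / 2.69815e-05 = 304 Mbps.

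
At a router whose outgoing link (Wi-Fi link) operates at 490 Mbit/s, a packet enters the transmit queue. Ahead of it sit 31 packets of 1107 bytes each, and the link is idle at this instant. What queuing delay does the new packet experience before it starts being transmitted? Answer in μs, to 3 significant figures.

560 μs

Each queued packet: L/R = 8856/490000000 = 18.0735 μs.
31 queued → 560.278 μs.
Queuing delay = 560 μs.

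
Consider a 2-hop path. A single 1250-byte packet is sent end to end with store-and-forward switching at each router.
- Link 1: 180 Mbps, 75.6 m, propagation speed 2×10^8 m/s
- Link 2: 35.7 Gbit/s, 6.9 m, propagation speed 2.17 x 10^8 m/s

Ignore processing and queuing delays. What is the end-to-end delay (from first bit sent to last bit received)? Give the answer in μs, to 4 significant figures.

56.25 μs

L = 1250 × 8 = 10000 bits.
Transmission delays (L/R per hop): 55.5556, 0.280112 μs; sum = 55.8357 μs.
Propagation delays (d/s per hop): 0.378, 0.0317972 μs; sum = 0.409797 μs.
End-to-end = 56.25 μs.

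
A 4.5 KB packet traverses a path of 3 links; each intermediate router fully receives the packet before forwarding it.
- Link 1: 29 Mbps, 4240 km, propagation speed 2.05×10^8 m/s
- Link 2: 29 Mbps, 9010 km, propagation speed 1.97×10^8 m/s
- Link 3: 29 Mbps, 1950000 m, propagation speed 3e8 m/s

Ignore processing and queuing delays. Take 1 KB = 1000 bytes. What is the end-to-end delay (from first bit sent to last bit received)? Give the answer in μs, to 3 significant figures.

76600 μs

L = 36000 bits.
Transmission delay per hop = L/R = 36000/29000000 = 1241.38 μs; 3 hops → 3724.14 μs.
Propagation delays (d/s per hop): 20682.9, 45736, 6500 μs; sum = 72919 μs.
End-to-end = 76600 μs.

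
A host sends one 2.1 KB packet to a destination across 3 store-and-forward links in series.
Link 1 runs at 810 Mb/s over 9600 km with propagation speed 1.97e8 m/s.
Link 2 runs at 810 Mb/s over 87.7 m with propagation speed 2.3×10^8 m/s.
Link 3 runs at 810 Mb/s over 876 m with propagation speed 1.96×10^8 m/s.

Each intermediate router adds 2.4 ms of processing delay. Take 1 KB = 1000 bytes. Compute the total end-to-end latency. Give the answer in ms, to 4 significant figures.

L = 16800 bits.
Transmission delay per hop = L/R = 16800/810000000 = 0.0207407 ms; 3 hops → 0.0622222 ms.
Propagation delays (d/s per hop): 48.731, 0.000381304, 0.00446939 ms; sum = 48.7358 ms.
Processing at 2 router(s): 2 × 2.4 ms = 4.8 ms.
End-to-end = 53.60 ms.

53.60 ms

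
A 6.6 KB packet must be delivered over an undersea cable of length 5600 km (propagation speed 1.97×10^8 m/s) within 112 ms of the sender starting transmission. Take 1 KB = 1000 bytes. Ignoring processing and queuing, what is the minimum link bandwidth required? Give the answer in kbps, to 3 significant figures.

632 kbps

L = 52800 bits.
Propagation delay = 5600000 / 197000000 = 28.4264 ms.
Transmission budget = 112 − 28.4264 = 83.5736 ms.
R ≥ L / t_tx = 52800 bits / 0.0835736 s = 632 kbps.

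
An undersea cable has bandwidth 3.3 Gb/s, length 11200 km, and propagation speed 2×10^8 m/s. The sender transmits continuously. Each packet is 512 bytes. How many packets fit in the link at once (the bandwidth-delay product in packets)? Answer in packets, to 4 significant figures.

Propagation delay = 11200000 / 200000000 = 0.056 s.
BDP = R × t_prop = 3300000000 × 0.056 = 184800000 bits.
In packets of 4096 bits: 45120 packets.

45120 packets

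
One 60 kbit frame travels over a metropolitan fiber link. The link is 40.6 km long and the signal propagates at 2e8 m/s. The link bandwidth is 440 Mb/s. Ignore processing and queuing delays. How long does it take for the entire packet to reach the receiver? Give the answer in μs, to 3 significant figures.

339 μs

L = 60000 bits.
Transmission delay = L/R = 60000 / 440000000 = 136.364 μs.
Propagation delay = d/s = 40600 m / 200000000 m/s = 203 μs.
Total = 339 μs.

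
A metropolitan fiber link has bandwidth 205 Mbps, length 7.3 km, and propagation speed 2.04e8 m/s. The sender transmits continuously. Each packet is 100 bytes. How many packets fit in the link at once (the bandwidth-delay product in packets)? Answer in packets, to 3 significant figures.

9.17 packets

Propagation delay = 7300 / 204000000 = 3.57843e-05 s.
BDP = R × t_prop = 205000000 × 3.57843e-05 = 7335.78 bits.
In packets of 800 bits: 9.17 packets.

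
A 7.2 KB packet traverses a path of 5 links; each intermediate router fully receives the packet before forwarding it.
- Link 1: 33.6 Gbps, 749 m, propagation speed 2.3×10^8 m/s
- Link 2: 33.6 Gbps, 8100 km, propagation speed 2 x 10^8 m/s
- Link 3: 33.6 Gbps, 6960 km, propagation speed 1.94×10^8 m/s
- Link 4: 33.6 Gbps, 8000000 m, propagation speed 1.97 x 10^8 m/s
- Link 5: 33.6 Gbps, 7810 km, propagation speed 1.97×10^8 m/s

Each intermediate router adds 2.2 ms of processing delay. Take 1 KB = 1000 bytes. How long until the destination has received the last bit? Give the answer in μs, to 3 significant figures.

165000 μs

L = 57600 bits.
Transmission delay per hop = L/R = 57600/33600000000 = 1.71429 μs; 5 hops → 8.57143 μs.
Propagation delays (d/s per hop): 3.25652, 40500, 35876.3, 40609.1, 39644.7 μs; sum = 156633 μs.
Processing at 4 router(s): 4 × 2.2 ms = 8800 μs.
End-to-end = 165000 μs.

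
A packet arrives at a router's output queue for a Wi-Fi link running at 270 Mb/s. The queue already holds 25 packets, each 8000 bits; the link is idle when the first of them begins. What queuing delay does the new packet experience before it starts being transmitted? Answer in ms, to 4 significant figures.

Each queued packet: L/R = 8000/270000000 = 0.0296296 ms.
25 queued → 0.740741 ms.
Queuing delay = 0.7407 ms.

0.7407 ms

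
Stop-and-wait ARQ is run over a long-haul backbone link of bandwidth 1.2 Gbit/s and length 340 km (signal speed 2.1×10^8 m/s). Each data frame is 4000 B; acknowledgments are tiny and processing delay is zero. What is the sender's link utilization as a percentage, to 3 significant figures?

0.817 %

t_tx = L/R = 32000/1200000000 = 2.66667e-05 s.
t_prop = 340000/210000000 = 0.00161905 s; RTT = 0.0032381 s.
Cycle = t_tx + RTT = 0.00326476 s.
Utilization = t_tx / cycle = 2.66667e-05/0.00326476 = 0.817 %.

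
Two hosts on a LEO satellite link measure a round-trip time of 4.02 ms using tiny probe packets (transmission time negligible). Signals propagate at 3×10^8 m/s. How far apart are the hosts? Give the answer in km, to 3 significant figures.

One-way propagation = RTT/2 = 2.01 ms.
d = s × t = 300000000 × 0.00201 = 603 km.

603 km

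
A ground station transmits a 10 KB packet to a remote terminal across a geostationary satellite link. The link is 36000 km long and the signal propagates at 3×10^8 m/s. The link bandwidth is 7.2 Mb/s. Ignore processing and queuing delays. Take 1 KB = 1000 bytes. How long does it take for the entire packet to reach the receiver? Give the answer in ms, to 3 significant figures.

131 ms

L = 80000 bits.
Transmission delay = L/R = 80000 / 7200000 = 11.1111 ms.
Propagation delay = d/s = 36000000 m / 300000000 m/s = 120 ms.
Total = 131 ms.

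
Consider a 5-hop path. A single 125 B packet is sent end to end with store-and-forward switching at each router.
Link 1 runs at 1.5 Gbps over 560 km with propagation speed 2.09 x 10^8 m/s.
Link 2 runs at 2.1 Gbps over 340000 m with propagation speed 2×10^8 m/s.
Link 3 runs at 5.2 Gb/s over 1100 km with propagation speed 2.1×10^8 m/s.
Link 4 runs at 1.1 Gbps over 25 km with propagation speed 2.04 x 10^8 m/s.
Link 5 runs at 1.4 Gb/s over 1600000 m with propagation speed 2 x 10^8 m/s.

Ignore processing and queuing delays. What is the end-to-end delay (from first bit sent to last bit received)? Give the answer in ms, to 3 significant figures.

17.7 ms

L = 125 × 8 = 1000 bits.
Transmission delays (L/R per hop): 0.000666667, 0.00047619, 0.000192308, 0.000909091, 0.000714286 ms; sum = 0.00295854 ms.
Propagation delays (d/s per hop): 2.67943, 1.7, 5.2381, 0.122549, 8 ms; sum = 17.7401 ms.
End-to-end = 17.7 ms.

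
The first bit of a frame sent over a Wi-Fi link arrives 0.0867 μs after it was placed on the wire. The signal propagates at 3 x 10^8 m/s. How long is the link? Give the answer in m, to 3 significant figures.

d = s × t_prop = 300000000 × 8.67e-08 = 26.0 m.

26.0 m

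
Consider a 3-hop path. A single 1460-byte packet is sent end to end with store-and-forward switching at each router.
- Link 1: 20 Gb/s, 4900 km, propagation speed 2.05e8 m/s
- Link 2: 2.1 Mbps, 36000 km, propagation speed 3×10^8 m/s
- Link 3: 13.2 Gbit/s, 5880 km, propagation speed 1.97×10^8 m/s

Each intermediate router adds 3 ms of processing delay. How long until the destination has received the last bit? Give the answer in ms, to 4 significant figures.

185.3 ms

L = 1460 × 8 = 11680 bits.
Transmission delays (L/R per hop): 0.000584, 5.5619, 0.000884848 ms; sum = 5.56337 ms.
Propagation delays (d/s per hop): 23.9024, 120, 29.8477 ms; sum = 173.75 ms.
Processing at 2 router(s): 2 × 3 ms = 6 ms.
End-to-end = 185.3 ms.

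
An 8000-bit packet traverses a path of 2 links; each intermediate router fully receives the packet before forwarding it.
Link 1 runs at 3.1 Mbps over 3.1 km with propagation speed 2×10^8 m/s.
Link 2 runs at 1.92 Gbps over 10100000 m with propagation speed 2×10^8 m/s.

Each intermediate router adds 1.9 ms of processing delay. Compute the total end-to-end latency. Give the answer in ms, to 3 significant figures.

Transmission delays (L/R per hop): 2.58065, 0.00416667 ms; sum = 2.58481 ms.
Propagation delays (d/s per hop): 0.0155, 50.5 ms; sum = 50.5155 ms.
Processing at 1 router(s): 1 × 1.9 ms = 1.9 ms.
End-to-end = 55.0 ms.

55.0 ms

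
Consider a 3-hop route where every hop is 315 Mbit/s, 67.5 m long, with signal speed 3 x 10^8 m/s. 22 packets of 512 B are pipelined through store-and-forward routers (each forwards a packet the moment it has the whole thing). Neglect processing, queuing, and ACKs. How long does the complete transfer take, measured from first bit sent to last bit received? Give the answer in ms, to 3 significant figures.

0.313 ms

Per-hop transmission t_tx = L/R = 4096/315000000 = 0.0130032 ms.
Per-hop propagation t_prop = 67.5/300000000 = 0.000225 ms.
Pipeline fill: first packet needs 3·t_tx to clear all hops; remaining 21 packets each add one t_tx.
Total = (3+22-1)·t_tx + 3·t_prop = 24·0.0130032 + 3·0.000225 = 0.313 ms.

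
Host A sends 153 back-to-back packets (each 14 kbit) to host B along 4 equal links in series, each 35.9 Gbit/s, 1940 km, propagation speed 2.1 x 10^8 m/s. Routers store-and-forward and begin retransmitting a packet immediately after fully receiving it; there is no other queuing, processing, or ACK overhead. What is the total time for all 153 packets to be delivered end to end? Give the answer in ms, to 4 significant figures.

37.01 ms

Per-hop transmission t_tx = L/R = 14000/35900000000 = 0.000389972 ms.
Per-hop propagation t_prop = 1940000/210000000 = 9.2381 ms.
Pipeline fill: first packet needs 4·t_tx to clear all hops; remaining 152 packets each add one t_tx.
Total = (4+153-1)·t_tx + 4·t_prop = 156·0.000389972 + 4·9.2381 = 37.01 ms.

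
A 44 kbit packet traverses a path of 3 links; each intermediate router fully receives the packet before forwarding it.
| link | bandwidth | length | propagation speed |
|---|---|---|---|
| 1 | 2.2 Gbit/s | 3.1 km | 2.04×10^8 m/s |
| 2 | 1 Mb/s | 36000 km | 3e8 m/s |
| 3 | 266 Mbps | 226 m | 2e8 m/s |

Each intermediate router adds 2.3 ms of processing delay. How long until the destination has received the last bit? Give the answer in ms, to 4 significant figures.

168.8 ms

L = 44000 bits.
Transmission delays (L/R per hop): 0.02, 44, 0.165414 ms; sum = 44.1854 ms.
Propagation delays (d/s per hop): 0.0151961, 120, 0.00113 ms; sum = 120.016 ms.
Processing at 2 router(s): 2 × 2.3 ms = 4.6 ms.
End-to-end = 168.8 ms.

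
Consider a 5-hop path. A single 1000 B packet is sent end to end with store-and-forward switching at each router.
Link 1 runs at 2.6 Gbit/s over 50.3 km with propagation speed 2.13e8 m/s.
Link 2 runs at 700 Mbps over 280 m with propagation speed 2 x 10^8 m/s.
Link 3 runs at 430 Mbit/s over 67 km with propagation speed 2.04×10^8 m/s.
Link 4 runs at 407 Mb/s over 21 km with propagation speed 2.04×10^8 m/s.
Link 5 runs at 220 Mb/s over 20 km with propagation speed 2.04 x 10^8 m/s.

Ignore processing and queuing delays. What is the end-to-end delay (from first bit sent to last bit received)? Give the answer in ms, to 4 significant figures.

0.8561 ms

L = 1000 × 8 = 8000 bits.
Transmission delays (L/R per hop): 0.00307692, 0.0114286, 0.0186047, 0.019656, 0.0363636 ms; sum = 0.0891298 ms.
Propagation delays (d/s per hop): 0.23615, 0.0014, 0.328431, 0.102941, 0.0980392 ms; sum = 0.766962 ms.
End-to-end = 0.8561 ms.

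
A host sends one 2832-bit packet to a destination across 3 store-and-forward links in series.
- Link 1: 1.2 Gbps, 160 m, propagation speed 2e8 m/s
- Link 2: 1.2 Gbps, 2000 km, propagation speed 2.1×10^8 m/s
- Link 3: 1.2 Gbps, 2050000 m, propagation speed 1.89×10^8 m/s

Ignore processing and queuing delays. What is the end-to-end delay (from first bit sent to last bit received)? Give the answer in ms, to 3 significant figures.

Transmission delay per hop = L/R = 2832/1200000000 = 0.00236 ms; 3 hops → 0.00708 ms.
Propagation delays (d/s per hop): 0.0008, 9.52381, 10.8466 ms; sum = 20.3712 ms.
End-to-end = 20.4 ms.

20.4 ms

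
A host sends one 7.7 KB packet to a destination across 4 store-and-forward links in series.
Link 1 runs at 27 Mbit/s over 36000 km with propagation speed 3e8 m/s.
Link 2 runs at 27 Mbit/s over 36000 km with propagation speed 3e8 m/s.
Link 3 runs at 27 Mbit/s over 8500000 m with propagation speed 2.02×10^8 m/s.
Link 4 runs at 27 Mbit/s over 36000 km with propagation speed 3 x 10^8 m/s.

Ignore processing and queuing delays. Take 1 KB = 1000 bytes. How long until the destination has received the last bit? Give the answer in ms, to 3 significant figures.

411 ms

L = 61600 bits.
Transmission delay per hop = L/R = 61600/27000000 = 2.28148 ms; 4 hops → 9.12593 ms.
Propagation delays (d/s per hop): 120, 120, 42.0792, 120 ms; sum = 402.079 ms.
End-to-end = 411 ms.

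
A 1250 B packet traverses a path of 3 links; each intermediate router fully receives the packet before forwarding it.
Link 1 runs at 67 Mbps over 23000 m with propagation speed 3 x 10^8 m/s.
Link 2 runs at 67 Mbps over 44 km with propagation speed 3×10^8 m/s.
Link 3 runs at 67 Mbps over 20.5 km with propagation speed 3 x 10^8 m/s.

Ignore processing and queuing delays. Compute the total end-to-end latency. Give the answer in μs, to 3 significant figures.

739 μs

L = 1250 × 8 = 10000 bits.
Transmission delay per hop = L/R = 10000/67000000 = 149.254 μs; 3 hops → 447.761 μs.
Propagation delays (d/s per hop): 76.6667, 146.667, 68.3333 μs; sum = 291.667 μs.
End-to-end = 739 μs.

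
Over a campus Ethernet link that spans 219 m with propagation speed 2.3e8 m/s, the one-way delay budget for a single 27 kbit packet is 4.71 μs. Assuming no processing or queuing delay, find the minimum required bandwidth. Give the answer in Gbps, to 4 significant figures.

Propagation delay = 219 / 2.3e+08 = 0.952174 μs.
Transmission budget = 4.71 − 0.952174 = 3.75783 μs.
R ≥ L / t_tx = 27000 bits / 3.75783e-06 s = 7.185 Gbps.

7.185 Gbps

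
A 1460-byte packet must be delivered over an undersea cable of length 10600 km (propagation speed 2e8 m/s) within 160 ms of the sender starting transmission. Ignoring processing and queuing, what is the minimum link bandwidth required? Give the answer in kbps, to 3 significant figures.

109 kbps

L = 11680 bits.
Propagation delay = 10600000 / 200000000 = 53 ms.
Transmission budget = 160 − 53 = 107 ms.
R ≥ L / t_tx = 11680 bits / 0.107 s = 109 kbps.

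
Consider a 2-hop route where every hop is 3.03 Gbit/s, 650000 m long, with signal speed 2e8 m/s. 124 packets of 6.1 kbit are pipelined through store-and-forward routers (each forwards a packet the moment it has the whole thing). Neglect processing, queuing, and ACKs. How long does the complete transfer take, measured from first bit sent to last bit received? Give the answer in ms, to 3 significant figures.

6.75 ms

Per-hop transmission t_tx = L/R = 6100/3030000000 = 0.0020132 ms.
Per-hop propagation t_prop = 650000/200000000 = 3.25 ms.
Pipeline fill: first packet needs 2·t_tx to clear all hops; remaining 123 packets each add one t_tx.
Total = (2+124-1)·t_tx + 2·t_prop = 125·0.0020132 + 2·3.25 = 6.75 ms.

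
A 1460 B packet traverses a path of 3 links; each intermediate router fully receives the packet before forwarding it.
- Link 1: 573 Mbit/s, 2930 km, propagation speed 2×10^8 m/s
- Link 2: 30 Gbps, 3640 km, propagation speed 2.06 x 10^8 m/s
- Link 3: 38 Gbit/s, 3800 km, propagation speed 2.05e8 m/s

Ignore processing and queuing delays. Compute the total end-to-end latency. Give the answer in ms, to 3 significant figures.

L = 1460 × 8 = 11680 bits.
Transmission delays (L/R per hop): 0.0203839, 0.000389333, 0.000307368 ms; sum = 0.0210806 ms.
Propagation delays (d/s per hop): 14.65, 17.6699, 18.5366 ms; sum = 50.8565 ms.
End-to-end = 50.9 ms.

50.9 ms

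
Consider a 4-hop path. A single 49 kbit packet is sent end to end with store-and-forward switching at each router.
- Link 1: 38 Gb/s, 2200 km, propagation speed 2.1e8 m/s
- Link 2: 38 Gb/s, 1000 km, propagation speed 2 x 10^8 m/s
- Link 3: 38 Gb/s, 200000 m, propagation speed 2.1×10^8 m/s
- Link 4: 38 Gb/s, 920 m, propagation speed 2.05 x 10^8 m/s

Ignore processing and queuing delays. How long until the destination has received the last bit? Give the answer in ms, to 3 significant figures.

L = 49000 bits.
Transmission delay per hop = L/R = 49000/38000000000 = 0.00128947 ms; 4 hops → 0.00515789 ms.
Propagation delays (d/s per hop): 10.4762, 5, 0.952381, 0.0044878 ms; sum = 16.4331 ms.
End-to-end = 16.4 ms.

16.4 ms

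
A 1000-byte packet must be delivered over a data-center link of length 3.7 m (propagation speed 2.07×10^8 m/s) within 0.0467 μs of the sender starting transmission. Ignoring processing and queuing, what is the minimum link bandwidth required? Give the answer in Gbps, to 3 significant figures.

L = 8000 bits.
Propagation delay = 3.7 / 2.07e+08 = 0.0178744 μs.
Transmission budget = 0.0467 − 0.0178744 = 0.0288256 μs.
R ≥ L / t_tx = 8000 bits / 2.88256e-08 s = 278 Gbps.

278 Gbps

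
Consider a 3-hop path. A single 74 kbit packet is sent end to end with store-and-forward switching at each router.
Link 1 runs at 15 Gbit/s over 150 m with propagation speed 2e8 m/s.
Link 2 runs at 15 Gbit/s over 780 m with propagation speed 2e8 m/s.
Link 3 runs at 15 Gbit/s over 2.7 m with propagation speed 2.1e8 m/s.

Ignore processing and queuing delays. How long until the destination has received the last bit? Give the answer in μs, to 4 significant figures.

19.46 μs

L = 74000 bits.
Transmission delay per hop = L/R = 74000/15000000000 = 4.93333 μs; 3 hops → 14.8 μs.
Propagation delays (d/s per hop): 0.75, 3.9, 0.0128571 μs; sum = 4.66286 μs.
End-to-end = 19.46 μs.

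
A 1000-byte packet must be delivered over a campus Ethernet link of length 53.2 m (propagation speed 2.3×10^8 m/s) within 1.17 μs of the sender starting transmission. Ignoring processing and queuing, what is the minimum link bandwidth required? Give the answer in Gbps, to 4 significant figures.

L = 8000 bits.
Propagation delay = 53.2 / 2.3e+08 = 0.231304 μs.
Transmission budget = 1.17 − 0.231304 = 0.938696 μs.
R ≥ L / t_tx = 8000 bits / 9.38696e-07 s = 8.522 Gbps.

8.522 Gbps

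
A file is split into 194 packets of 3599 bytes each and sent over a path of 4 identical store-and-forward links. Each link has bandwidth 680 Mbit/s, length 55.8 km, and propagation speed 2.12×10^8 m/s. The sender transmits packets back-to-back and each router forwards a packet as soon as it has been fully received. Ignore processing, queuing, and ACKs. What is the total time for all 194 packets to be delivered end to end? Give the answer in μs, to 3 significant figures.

9390 μs

Per-hop transmission t_tx = L/R = 28792/680000000 = 42.3412 μs.
Per-hop propagation t_prop = 55800/212000000 = 263.208 μs.
Pipeline fill: first packet needs 4·t_tx to clear all hops; remaining 193 packets each add one t_tx.
Total = (4+194-1)·t_tx + 4·t_prop = 197·42.3412 + 4·263.208 = 9390 μs.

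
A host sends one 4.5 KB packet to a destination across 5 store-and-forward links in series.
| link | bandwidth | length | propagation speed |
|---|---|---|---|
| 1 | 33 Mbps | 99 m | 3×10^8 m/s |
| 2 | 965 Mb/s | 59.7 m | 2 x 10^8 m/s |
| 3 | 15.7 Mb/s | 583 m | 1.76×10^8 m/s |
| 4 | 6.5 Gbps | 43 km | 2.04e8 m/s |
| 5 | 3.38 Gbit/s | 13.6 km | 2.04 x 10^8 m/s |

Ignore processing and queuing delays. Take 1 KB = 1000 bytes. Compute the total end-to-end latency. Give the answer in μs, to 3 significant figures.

L = 36000 bits.
Transmission delays (L/R per hop): 1090.91, 37.3057, 2292.99, 5.53846, 10.6509 μs; sum = 3437.4 μs.
Propagation delays (d/s per hop): 0.33, 0.2985, 3.3125, 210.784, 66.6667 μs; sum = 281.392 μs.
End-to-end = 3720 μs.

3720 μs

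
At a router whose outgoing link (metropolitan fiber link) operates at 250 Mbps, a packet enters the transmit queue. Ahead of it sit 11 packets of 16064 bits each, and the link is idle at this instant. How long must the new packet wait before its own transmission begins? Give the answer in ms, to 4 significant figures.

0.7068 ms

Each queued packet: L/R = 16064/250000000 = 0.064256 ms.
11 queued → 0.706816 ms.
Queuing delay = 0.7068 ms.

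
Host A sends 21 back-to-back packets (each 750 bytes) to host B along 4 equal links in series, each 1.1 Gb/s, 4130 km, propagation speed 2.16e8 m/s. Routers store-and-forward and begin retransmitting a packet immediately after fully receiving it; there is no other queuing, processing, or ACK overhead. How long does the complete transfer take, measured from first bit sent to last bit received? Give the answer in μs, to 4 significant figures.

76610 μs

Per-hop transmission t_tx = L/R = 6000/1100000000 = 5.45455 μs.
Per-hop propagation t_prop = 4130000/216000000 = 19120.4 μs.
Pipeline fill: first packet needs 4·t_tx to clear all hops; remaining 20 packets each add one t_tx.
Total = (4+21-1)·t_tx + 4·t_prop = 24·5.45455 + 4·19120.4 = 76610 μs.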